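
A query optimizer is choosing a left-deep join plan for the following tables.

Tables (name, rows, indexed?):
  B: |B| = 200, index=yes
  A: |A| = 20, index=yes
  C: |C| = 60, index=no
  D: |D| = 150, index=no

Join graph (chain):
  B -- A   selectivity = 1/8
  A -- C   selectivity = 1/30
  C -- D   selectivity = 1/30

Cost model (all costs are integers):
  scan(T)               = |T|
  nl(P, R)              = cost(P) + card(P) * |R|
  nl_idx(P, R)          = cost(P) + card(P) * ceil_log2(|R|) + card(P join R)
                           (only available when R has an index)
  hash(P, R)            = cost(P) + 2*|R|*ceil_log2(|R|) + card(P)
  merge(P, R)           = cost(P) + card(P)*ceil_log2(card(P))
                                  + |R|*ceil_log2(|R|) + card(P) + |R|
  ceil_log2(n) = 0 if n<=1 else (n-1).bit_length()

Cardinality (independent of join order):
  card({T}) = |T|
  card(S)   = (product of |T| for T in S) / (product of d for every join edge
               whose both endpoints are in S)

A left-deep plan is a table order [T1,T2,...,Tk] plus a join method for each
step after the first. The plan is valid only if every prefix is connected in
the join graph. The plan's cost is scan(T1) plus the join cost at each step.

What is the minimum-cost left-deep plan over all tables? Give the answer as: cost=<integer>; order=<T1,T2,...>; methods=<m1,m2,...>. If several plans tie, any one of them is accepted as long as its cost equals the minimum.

cost=4920; order=D,C,A,B; methods=hash,hash,hash

Selinger DP (subsets sized 1..n):
  {B}: scan cost=200, card=200
  {A}: scan cost=20, card=20
  {C}: scan cost=60, card=60
  {D}: scan cost=150, card=150
  {AB}: card=500; try (A,hash)→600, (B,nl_idx)→680, (A,nl_idx)→1700, (B,merge)→1940, (A,merge)→2120, (B,hash)→3240 …(+2); best=600 via (A,hash)
  {AC}: card=40; try (A,hash)→320, (A,nl_idx)→400, (C,merge)→560, (A,merge)→600, (C,hash)→760, (C,nl)→1220 …(+1); best=320 via (A,hash)
  {CD}: card=300; try (C,hash)→1020, (D,merge)→1830, (C,merge)→1920, (D,hash)→2520, (D,nl)→9060, (C,nl)→9150; best=1020 via (C,hash)
  {ABC}: card=1000; try (B,nl_idx)→1640, (C,hash)→1820, (B,merge)→2400, (B,hash)→3560, (C,merge)→6020, (B,nl)→8320 …(+1); best=1640 via (B,nl_idx)
  {ACD}: card=200; try (A,hash)→1520, (D,merge)→1950, (A,nl_idx)→2720, (D,hash)→2760, (A,merge)→4140, (D,nl)→6320 …(+1); best=1520 via (A,hash)
  {ABCD}: card=5000; try (B,hash)→4920, (D,hash)→5040, (B,merge)→5120, (B,nl_idx)→8120, (D,merge)→13990, (B,nl)→41520 …(+1); best=4920 via (B,hash)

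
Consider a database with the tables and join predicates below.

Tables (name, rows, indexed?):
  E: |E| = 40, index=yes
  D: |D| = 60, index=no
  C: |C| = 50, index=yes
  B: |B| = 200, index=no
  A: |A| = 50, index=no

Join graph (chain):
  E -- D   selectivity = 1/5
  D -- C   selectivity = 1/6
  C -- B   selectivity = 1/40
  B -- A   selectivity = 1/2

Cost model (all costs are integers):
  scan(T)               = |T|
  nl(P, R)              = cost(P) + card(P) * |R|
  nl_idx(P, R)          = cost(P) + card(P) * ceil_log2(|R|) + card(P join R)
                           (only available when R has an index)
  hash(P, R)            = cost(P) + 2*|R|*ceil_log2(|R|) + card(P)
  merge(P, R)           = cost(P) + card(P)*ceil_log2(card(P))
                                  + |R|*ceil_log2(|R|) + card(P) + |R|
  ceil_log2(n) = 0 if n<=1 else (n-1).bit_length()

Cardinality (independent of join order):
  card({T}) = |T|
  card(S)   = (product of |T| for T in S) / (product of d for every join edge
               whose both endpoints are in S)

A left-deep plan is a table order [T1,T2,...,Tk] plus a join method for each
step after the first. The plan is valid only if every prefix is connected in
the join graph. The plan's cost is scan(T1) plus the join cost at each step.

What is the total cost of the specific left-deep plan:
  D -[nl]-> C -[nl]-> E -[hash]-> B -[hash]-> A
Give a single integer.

step 1: scan D: cost=60, card=60
step 2: join C via nl
    card(P join C) = 60*50/(6) = 500
    cost = 60 + 60*50 = 3060
step 3: join E via nl
    card(P join E) = 500*40/(5) = 4000
    cost = 3060 + 500*40 = 23060
step 4: join B via hash
    card(P join B) = 4000*200/(40) = 20000
    cost = 23060 + 2*200*8 + 4000 = 30260
step 5: join A via hash
    card(P join A) = 20000*50/(2) = 500000
    cost = 30260 + 2*50*6 + 20000 = 50860

50860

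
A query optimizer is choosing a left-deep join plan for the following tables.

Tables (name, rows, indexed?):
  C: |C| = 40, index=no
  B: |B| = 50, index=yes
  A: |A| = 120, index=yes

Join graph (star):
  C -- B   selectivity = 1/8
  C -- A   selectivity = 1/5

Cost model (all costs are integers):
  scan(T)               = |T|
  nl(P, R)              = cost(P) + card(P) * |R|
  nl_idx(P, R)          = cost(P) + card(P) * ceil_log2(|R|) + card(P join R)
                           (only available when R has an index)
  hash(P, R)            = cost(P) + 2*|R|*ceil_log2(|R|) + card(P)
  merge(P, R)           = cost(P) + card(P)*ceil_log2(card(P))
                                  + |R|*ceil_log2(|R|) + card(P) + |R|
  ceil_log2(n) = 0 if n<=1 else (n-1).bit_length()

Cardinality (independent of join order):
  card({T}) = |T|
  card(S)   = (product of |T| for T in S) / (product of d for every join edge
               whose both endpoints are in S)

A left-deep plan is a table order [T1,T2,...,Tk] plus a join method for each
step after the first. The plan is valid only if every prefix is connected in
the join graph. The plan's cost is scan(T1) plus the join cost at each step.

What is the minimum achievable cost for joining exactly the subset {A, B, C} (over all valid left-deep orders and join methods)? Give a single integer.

2280

Selinger DP over subsets of {A,B,C}:
  {C}: scan cost=40, card=40
  {B}: scan cost=50, card=50
  {A}: scan cost=120, card=120
  {BC}: card=250; try (B,nl_idx)→530, (C,hash)→580, (B,merge)→670, (C,merge)→680, (B,hash)→680, (B,nl)→2040 …(+1); best=530 via (B,nl_idx)
  {AC}: card=960; try (C,hash)→720, (A,merge)→1280, (A,nl_idx)→1280, (C,merge)→1360, (A,hash)→1760, (A,nl)→4840 …(+1); best=720 via (C,hash)
  {ABC}: card=6000; try (B,hash)→2280, (A,hash)→2460, (A,merge)→3740, (A,nl_idx)→8280, (B,merge)→11630, (B,nl_idx)→12480 …(+2); best=2280 via (B,hash)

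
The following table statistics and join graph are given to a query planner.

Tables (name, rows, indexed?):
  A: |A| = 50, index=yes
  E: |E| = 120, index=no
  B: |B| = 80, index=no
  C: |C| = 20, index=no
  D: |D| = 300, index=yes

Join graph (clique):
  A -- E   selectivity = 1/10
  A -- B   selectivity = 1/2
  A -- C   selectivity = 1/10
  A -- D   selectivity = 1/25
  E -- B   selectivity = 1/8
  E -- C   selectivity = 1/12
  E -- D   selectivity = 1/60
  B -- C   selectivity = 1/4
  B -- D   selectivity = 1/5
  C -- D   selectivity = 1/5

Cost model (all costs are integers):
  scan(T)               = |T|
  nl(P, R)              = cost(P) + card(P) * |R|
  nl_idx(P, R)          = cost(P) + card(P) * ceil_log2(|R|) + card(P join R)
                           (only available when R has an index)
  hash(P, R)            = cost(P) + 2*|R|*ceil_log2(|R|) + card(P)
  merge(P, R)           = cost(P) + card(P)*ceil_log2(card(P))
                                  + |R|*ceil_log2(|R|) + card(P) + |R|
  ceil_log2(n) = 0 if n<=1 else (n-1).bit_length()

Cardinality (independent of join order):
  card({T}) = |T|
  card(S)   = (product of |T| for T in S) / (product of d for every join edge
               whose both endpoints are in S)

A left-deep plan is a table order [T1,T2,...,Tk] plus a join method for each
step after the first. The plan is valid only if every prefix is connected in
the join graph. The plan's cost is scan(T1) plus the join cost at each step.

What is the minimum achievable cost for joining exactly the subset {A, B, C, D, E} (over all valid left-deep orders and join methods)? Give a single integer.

2464

Selinger DP over subsets of {A,B,C,D,E}:
  {A}: scan cost=50, card=50
  {E}: scan cost=120, card=120
  {B}: scan cost=80, card=80
  {C}: scan cost=20, card=20
  {D}: scan cost=300, card=300
  {AE}: card=600; try (A,hash)→840, (E,merge)→1360, (A,merge)→1430, (A,nl_idx)→1440, (E,hash)→1780, (E,nl)→6050 …(+1); best=840 via (A,hash)
  {AB}: card=2000; try (A,hash)→760, (B,merge)→1040, (A,merge)→1070, (B,hash)→1220, (A,nl_idx)→2560, (B,nl)→4050 …(+1); best=760 via (A,hash)
  {AC}: card=100; try (A,nl_idx)→240, (C,hash)→300, (A,merge)→490, (C,merge)→520, (A,hash)→640, (A,nl)→1020 …(+1); best=240 via (A,nl_idx)
  {AD}: card=600; try (D,nl_idx)→1100, (A,hash)→1200, (A,nl_idx)→2700, (D,merge)→3400, (A,merge)→3650, (D,hash)→5500 …(+2); best=1100 via (D,nl_idx)
  {BE}: card=1200; try (B,hash)→1360, (E,merge)→1680, (B,merge)→1720, (E,hash)→1840, (E,nl)→9680, (B,nl)→9720; best=1360 via (B,hash)
  {CE}: card=200; try (C,hash)→440, (E,merge)→1100, (C,merge)→1200, (E,hash)→1720, (E,nl)→2420, (C,nl)→2520; best=440 via (C,hash)
  {DE}: card=600; try (D,nl_idx)→1800, (E,hash)→2280, (D,merge)→4080, (E,merge)→4260, (D,hash)→5640, (D,nl)→36120 …(+1); best=1800 via (D,nl_idx)
  {BC}: card=400; try (C,hash)→360, (B,merge)→780, (C,merge)→840, (B,hash)→1160, (B,nl)→1620, (C,nl)→1680; best=360 via (C,hash)
  {BD}: card=4800; try (B,hash)→1720, (D,merge)→3720, (B,merge)→3940, (D,hash)→5560, (D,nl_idx)→5600, (D,nl)→24080 …(+1); best=1720 via (B,hash)
  {CD}: card=1200; try (C,hash)→800, (D,nl_idx)→1400, (D,merge)→3140, (C,merge)→3420, (D,hash)→5440, (D,nl)→6020 …(+1); best=800 via (C,hash)
  {ABE}: card=3000; try (B,hash)→2560, (A,hash)→3160, (E,hash)→4440, (B,merge)→8080, (A,nl_idx)→11560, (A,merge)→16110 …(+4); best=2560 via (B,hash)
  {ACE}: card=100; try (A,hash)→1240, (C,hash)→1640, (A,nl_idx)→1740, (E,merge)→2000, (E,hash)→2020, (A,merge)→2590 …(+4); best=1240 via (A,hash)
  {ADE}: card=120; try (A,hash)→3000, (E,hash)→3380, (A,nl_idx)→5520, (D,nl_idx)→6360, (D,hash)→6840, (E,merge)→8660 …(+5); best=3000 via (A,hash)
  {ABC}: card=1000; try (A,hash)→1360, (B,hash)→1460, (B,merge)→1680, (C,hash)→2960, (A,nl_idx)→3760, (A,merge)→4710 …(+4); best=1360 via (A,hash)
  {ABD}: card=4800; try (B,hash)→2820, (A,hash)→7120, (D,hash)→8160, (B,merge)→8340, (D,nl_idx)→23560, (D,merge)→27760 …(+5); best=2820 via (B,hash)
  {ACD}: card=240; try (D,nl_idx)→1380, (C,hash)→1900, (A,hash)→2600, (D,merge)→4040, (D,hash)→5740, (C,merge)→7820 …(+5); best=1380 via (D,nl_idx)
  {BCE}: card=500; try (B,hash)→1760, (E,hash)→2440, (C,hash)→2760, (B,merge)→2880, (E,merge)→5320, (C,merge)→15880 …(+3); best=1760 via (B,hash)
  {BDE}: card=1200; try (B,hash)→3520, (D,hash)→7960, (E,hash)→8200, (B,merge)→9040, (D,nl_idx)→13360, (D,merge)→18760 …(+4); best=3520 via (B,hash)
  {CDE}: card=200; try (D,nl_idx)→2440, (C,hash)→2600, (E,hash)→3680, (D,merge)→5240, (D,hash)→6040, (C,merge)→8520 …(+4); best=2440 via (D,nl_idx)
  {BCD}: card=4800; try (B,hash)→3120, (D,hash)→6160, (C,hash)→6720, (D,merge)→7360, (D,nl_idx)→8760, (B,merge)→15840 …(+4); best=3120 via (B,hash)
  {ABCE}: card=125; try (B,hash)→2460, (B,merge)→2680, (A,hash)→2860, (E,hash)→4040, (A,nl_idx)→4885, (C,hash)→5760 …(+7); best=2460 via (B,hash)
  {ABDE}: card=120; try (B,hash)→4240, (B,merge)→4600, (A,hash)→5320, (E,hash)→9300, (A,nl_idx)→10840, (D,hash)→10960 …(+8); best=4240 via (B,hash)
  {ACDE}: card=4; try (D,nl_idx)→2144, (A,hash)→3240, (E,hash)→3300, (C,hash)→3320, (A,nl_idx)→3644, (C,merge)→4080 …(+8); best=2144 via (D,nl_idx)
  {ABCD}: card=480; try (B,hash)→2740, (B,merge)→4180, (D,hash)→7760, (C,hash)→7820, (A,hash)→8520, (D,nl_idx)→10840 …(+8); best=2740 via (B,hash)
  {BCDE}: card=100; try (B,hash)→3760, (B,merge)→4880, (C,hash)→4920, (D,nl_idx)→6360, (D,hash)→7660, (E,hash)→9600 …(+7); best=3760 via (B,hash)
  {ABCDE}: card=1; try (B,nl)→2464, (B,merge)→2796, (B,hash)→3268, (D,nl_idx)→3586, (A,nl_idx)→4361, (A,hash)→4460 …(+11); best=2464 via (B,nl)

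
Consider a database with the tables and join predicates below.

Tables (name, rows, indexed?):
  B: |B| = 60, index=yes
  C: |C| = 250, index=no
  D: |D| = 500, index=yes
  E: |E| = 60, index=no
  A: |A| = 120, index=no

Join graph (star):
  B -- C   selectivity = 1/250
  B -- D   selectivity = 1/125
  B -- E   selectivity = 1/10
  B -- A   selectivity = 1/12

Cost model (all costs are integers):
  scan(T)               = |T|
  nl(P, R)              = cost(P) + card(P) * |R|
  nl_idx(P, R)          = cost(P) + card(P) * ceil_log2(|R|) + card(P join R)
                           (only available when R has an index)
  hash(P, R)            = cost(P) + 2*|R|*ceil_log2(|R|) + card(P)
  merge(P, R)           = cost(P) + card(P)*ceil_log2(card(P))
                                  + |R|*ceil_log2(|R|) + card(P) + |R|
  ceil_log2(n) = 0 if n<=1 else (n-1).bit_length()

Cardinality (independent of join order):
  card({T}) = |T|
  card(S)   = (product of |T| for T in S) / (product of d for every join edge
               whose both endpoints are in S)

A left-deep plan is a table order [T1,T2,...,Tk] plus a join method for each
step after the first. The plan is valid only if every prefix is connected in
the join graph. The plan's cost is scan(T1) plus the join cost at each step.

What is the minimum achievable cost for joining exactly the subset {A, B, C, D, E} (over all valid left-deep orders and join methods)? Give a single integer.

Selinger DP over subsets of {A,B,C,D,E}:
  {B}: scan cost=60, card=60
  {C}: scan cost=250, card=250
  {D}: scan cost=500, card=500
  {E}: scan cost=60, card=60
  {A}: scan cost=120, card=120
  {BC}: card=60; try (B,hash)→1220, (B,nl_idx)→1810, (C,merge)→2730, (B,merge)→2920, (C,hash)→4120, (C,nl)→15060 …(+1); best=1220 via (B,hash)
  {BD}: card=240; try (D,nl_idx)→840, (B,hash)→1720, (B,nl_idx)→3740, (D,merge)→5480, (B,merge)→5920, (D,hash)→9120 …(+2); best=840 via (D,nl_idx)
  {BE}: card=360; try (B,nl_idx)→780, (E,hash)→840, (B,hash)→840, (E,merge)→900, (B,merge)→900, (E,nl)→3660 …(+1); best=780 via (B,nl_idx)
  {AB}: card=600; try (B,hash)→960, (B,nl_idx)→1440, (A,merge)→1440, (B,merge)→1500, (A,hash)→1800, (A,nl)→7260 …(+1); best=960 via (B,hash)
  {BCD}: card=240; try (D,nl_idx)→2000, (C,hash)→5080, (C,merge)→5250, (D,merge)→6640, (D,hash)→10280, (D,nl)→31220 …(+1); best=2000 via (D,nl_idx)
  {BCE}: card=360; try (E,hash)→2000, (E,merge)→2060, (E,nl)→4820, (C,hash)→5140, (C,merge)→6630, (C,nl)→90780; best=2000 via (E,hash)
  {ABC}: card=600; try (A,merge)→2600, (A,hash)→2960, (C,hash)→5560, (A,nl)→8420, (C,merge)→9810, (C,nl)→150960; best=2600 via (A,merge)
  {BDE}: card=1440; try (E,hash)→1800, (E,merge)→3420, (D,nl_idx)→5460, (D,merge)→9380, (D,hash)→10140, (E,nl)→15240 …(+1); best=1800 via (E,hash)
  {ABD}: card=2400; try (A,hash)→2760, (A,merge)→3960, (D,nl_idx)→8760, (D,hash)→10560, (D,merge)→12560, (A,nl)→29640 …(+1); best=2760 via (A,hash)
  {ABE}: card=3600; try (E,hash)→2280, (A,hash)→2820, (A,merge)→5340, (E,merge)→7980, (E,nl)→36960, (A,nl)→43980; best=2280 via (E,hash)
  {BCDE}: card=1440; try (E,hash)→2960, (E,merge)→4580, (D,nl_idx)→6680, (C,hash)→7240, (D,merge)→10600, (D,hash)→11360 …(+4); best=2960 via (E,hash)
  {ABCD}: card=2400; try (A,hash)→3920, (A,merge)→5120, (C,hash)→9160, (D,nl_idx)→10400, (D,hash)→12200, (D,merge)→14200 …(+4); best=3920 via (A,hash)
  {ABCE}: card=3600; try (E,hash)→3920, (A,hash)→4040, (A,merge)→6560, (E,merge)→9620, (C,hash)→9880, (E,nl)→38600 …(+3); best=3920 via (E,hash)
  {ABDE}: card=14400; try (A,hash)→4920, (E,hash)→5880, (D,hash)→14880, (A,merge)→20040, (E,merge)→34380, (D,nl_idx)→49080 …(+4); best=4920 via (A,hash)
  {ABCDE}: card=14400; try (A,hash)→6080, (E,hash)→7040, (D,hash)→16520, (A,merge)→21200, (C,hash)→23320, (E,merge)→35540 …(+7); best=6080 via (A,hash)

6080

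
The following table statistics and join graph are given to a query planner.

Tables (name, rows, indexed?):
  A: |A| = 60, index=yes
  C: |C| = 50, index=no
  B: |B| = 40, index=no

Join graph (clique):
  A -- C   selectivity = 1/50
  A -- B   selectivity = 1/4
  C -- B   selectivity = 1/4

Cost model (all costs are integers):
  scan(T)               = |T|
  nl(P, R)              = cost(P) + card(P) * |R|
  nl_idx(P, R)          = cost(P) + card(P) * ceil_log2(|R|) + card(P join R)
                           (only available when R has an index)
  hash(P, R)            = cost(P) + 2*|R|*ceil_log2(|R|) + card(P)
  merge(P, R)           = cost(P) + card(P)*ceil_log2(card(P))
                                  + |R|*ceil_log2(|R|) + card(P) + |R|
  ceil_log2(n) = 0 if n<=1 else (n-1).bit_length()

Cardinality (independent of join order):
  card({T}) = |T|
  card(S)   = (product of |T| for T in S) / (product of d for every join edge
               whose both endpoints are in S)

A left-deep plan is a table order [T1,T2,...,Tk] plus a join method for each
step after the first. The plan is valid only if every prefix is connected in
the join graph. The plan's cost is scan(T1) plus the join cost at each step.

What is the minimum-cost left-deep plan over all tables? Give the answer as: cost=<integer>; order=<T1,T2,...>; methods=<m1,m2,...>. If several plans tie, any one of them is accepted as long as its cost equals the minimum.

cost=950; order=C,A,B; methods=nl_idx,hash

Selinger DP (subsets sized 1..n):
  {A}: scan cost=60, card=60
  {C}: scan cost=50, card=50
  {B}: scan cost=40, card=40
  {AC}: card=60; try (A,nl_idx)→410, (C,hash)→720, (A,hash)→820, (A,merge)→820, (C,merge)→830, (A,nl)→3050 …(+1); best=410 via (A,nl_idx)
  {AB}: card=600; try (B,hash)→600, (A,merge)→740, (B,merge)→760, (A,hash)→800, (A,nl_idx)→880, (A,nl)→2440 …(+1); best=600 via (B,hash)
  {BC}: card=500; try (B,hash)→580, (C,merge)→670, (C,hash)→680, (B,merge)→680, (C,nl)→2040, (B,nl)→2050; best=580 via (B,hash)
  {ABC}: card=150; try (B,hash)→950, (B,merge)→1110, (C,hash)→1800, (A,hash)→1800, (B,nl)→2810, (A,nl_idx)→3730 …(+4); best=950 via (B,hash)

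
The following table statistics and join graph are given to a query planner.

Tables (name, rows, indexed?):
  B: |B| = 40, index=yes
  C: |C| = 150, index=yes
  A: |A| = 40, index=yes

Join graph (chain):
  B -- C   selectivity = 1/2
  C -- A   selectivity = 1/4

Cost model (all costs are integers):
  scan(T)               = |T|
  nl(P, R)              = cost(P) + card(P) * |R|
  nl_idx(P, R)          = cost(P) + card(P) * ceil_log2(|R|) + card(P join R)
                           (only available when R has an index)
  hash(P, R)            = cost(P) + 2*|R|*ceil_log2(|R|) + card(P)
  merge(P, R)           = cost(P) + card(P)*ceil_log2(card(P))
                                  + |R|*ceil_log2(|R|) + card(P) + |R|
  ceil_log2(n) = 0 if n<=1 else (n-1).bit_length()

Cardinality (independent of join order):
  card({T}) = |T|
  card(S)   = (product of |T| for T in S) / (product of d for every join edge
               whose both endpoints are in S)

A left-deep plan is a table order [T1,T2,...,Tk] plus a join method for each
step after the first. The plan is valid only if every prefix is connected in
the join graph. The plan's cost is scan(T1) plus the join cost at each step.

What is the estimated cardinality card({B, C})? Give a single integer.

3000

Tables in S: B(40), C(150)
Edges inside S: B-C(d=2)
numerator = 40 * 150 = 6000
denominator = 2 = 2
card(S) = 6000 / 2 = 3000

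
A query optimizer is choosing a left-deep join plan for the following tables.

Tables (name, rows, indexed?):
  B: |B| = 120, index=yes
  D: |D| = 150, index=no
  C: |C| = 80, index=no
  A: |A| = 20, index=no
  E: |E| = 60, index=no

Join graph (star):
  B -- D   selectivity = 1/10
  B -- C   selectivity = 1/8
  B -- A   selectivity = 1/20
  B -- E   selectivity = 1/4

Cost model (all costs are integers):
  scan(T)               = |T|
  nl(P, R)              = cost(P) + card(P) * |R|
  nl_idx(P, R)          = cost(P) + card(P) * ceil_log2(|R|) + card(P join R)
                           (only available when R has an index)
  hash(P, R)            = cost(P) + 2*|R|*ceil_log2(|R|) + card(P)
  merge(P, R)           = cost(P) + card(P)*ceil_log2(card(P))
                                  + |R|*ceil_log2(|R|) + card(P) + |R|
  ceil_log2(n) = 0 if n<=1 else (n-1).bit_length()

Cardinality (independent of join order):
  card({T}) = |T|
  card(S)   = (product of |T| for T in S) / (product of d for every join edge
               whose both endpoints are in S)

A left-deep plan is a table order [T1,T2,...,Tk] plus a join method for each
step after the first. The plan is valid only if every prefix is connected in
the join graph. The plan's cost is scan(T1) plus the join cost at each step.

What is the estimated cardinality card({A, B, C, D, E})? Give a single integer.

270000

Tables in S: A(20), B(120), C(80), D(150), E(60)
Edges inside S: B-D(d=10), B-C(d=8), B-A(d=20), B-E(d=4)
numerator = 20 * 120 * 80 * 150 * 60 = 1728000000
denominator = 10 * 8 * 20 * 4 = 6400
card(S) = 1728000000 / 6400 = 270000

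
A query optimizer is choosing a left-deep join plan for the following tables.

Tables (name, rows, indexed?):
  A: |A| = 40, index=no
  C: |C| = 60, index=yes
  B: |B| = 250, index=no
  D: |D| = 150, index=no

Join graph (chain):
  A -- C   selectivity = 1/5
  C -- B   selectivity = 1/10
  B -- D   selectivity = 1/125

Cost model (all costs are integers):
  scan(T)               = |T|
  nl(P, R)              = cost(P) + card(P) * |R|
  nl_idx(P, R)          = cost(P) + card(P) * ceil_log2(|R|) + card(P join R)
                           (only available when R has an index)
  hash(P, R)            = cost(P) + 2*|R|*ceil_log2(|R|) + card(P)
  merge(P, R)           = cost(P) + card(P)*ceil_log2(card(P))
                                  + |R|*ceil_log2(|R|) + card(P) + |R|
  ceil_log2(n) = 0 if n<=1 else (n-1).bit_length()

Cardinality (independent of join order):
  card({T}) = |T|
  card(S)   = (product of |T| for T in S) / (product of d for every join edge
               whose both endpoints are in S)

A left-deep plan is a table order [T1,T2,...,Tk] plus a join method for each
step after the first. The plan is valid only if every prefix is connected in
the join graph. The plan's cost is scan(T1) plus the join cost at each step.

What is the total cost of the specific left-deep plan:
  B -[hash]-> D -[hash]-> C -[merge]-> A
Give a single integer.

step 1: scan B: cost=250, card=250
step 2: join D via hash
    card(P join D) = 250*150/(125) = 300
    cost = 250 + 2*150*8 + 250 = 2900
step 3: join C via hash
    card(P join C) = 300*60/(10) = 1800
    cost = 2900 + 2*60*6 + 300 = 3920
step 4: join A via merge
    card(P join A) = 1800*40/(5) = 14400
    cost = 3920 + 1800*11 + 40*6 + 1800 + 40 = 25800

25800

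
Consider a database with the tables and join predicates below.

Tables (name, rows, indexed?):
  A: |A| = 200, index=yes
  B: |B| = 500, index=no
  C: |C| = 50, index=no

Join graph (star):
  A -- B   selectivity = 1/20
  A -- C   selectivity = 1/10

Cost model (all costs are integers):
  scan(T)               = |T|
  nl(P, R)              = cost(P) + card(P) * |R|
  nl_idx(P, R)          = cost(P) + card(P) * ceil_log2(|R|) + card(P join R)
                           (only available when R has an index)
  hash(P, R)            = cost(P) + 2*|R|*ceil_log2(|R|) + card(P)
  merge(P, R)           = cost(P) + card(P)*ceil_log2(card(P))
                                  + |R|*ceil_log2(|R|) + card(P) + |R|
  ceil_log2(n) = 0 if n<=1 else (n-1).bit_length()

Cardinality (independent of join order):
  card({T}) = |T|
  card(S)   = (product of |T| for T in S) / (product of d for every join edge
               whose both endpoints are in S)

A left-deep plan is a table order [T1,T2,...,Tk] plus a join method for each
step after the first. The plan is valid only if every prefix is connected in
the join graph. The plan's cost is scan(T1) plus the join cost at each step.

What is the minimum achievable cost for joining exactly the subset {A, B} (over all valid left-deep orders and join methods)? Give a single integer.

Selinger DP over subsets of {A,B}:
  {A}: scan cost=200, card=200
  {B}: scan cost=500, card=500
  {AB}: card=5000; try (A,hash)→4200, (B,merge)→7000, (A,merge)→7300, (B,hash)→9400, (A,nl_idx)→9500, (B,nl)→100200 …(+1); best=4200 via (A,hash)

4200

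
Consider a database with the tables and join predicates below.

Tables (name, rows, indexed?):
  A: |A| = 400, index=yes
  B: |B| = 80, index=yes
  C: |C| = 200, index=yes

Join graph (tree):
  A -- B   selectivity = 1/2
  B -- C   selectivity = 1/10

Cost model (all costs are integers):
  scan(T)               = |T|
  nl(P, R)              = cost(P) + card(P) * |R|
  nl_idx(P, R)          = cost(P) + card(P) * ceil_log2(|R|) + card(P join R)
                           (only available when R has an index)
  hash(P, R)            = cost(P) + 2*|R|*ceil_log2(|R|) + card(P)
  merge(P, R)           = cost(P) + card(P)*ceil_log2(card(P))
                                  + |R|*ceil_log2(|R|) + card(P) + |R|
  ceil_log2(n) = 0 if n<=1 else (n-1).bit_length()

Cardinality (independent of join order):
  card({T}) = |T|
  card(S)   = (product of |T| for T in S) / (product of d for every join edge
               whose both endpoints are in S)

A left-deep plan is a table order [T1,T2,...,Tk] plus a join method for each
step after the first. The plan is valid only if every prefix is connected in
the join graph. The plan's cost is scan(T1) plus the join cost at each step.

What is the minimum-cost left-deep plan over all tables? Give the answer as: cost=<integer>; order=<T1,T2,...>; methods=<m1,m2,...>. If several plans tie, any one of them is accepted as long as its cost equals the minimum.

cost=10320; order=C,B,A; methods=hash,hash

Selinger DP (subsets sized 1..n):
  {A}: scan cost=400, card=400
  {B}: scan cost=80, card=80
  {C}: scan cost=200, card=200
  {AB}: card=16000; try (B,hash)→1920, (A,merge)→4720, (B,merge)→5040, (A,hash)→7360, (A,nl_idx)→16800, (B,nl_idx)→19200 …(+2); best=1920 via (B,hash)
  {BC}: card=1600; try (B,hash)→1520, (C,nl_idx)→2320, (C,merge)→2520, (B,merge)→2640, (B,nl_idx)→3200, (C,hash)→3360 …(+2); best=1520 via (B,hash)
  {ABC}: card=320000; try (A,hash)→10320, (C,hash)→21120, (A,merge)→24720, (C,merge)→243720, (A,nl_idx)→335920, (C,nl_idx)→449920 …(+2); best=10320 via (A,hash)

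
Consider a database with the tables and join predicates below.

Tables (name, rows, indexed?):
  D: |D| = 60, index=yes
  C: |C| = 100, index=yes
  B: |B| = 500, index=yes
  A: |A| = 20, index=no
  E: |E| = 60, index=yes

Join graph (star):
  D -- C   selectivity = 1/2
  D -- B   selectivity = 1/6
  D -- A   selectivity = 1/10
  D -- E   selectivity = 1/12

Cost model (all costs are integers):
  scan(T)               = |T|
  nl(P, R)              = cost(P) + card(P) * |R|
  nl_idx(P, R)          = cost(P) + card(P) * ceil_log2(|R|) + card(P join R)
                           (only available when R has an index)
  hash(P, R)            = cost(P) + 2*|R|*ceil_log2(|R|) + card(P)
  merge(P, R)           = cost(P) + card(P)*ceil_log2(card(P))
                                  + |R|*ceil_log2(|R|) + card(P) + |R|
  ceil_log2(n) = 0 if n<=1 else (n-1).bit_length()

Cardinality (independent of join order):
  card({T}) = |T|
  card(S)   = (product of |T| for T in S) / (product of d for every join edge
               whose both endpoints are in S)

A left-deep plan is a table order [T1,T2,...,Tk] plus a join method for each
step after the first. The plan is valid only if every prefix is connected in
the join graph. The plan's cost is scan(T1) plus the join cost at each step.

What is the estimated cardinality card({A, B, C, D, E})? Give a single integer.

Tables in S: A(20), B(500), C(100), D(60), E(60)
Edges inside S: D-C(d=2), D-B(d=6), D-A(d=10), D-E(d=12)
numerator = 20 * 500 * 100 * 60 * 60 = 3600000000
denominator = 2 * 6 * 10 * 12 = 1440
card(S) = 3600000000 / 1440 = 2500000

2500000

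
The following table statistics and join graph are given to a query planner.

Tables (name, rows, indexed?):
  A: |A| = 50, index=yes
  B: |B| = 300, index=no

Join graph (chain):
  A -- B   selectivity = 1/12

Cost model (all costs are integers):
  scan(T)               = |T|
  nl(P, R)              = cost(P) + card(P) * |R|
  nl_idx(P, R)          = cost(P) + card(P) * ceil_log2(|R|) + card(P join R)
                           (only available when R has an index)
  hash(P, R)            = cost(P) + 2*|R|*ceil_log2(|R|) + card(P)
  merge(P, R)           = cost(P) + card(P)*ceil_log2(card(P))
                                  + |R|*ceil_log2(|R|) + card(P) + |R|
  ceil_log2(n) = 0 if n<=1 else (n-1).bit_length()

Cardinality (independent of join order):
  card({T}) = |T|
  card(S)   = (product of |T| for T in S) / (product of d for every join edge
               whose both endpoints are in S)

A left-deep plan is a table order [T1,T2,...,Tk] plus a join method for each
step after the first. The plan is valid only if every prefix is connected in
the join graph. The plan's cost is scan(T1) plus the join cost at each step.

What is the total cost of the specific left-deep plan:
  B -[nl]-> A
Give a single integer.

step 1: scan B: cost=300, card=300
step 2: join A via nl
    card(P join A) = 300*50/(12) = 1250
    cost = 300 + 300*50 = 15300

15300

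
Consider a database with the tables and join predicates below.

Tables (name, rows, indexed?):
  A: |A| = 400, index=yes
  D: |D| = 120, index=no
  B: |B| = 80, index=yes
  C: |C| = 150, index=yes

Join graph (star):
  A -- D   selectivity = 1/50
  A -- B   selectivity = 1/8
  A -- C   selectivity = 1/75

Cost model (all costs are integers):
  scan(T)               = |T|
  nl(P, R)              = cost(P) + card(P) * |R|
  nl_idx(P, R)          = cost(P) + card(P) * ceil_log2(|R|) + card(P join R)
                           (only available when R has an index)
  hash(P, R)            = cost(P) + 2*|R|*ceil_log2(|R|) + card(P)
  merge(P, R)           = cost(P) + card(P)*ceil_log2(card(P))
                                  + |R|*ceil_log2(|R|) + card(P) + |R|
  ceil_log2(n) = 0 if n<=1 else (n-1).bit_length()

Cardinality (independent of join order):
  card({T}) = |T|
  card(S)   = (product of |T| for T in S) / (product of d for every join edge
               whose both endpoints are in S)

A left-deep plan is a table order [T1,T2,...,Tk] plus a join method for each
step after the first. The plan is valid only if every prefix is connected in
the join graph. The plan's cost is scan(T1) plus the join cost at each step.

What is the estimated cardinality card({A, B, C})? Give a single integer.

Tables in S: A(400), B(80), C(150)
Edges inside S: A-B(d=8), A-C(d=75)
numerator = 400 * 80 * 150 = 4800000
denominator = 8 * 75 = 600
card(S) = 4800000 / 600 = 8000

8000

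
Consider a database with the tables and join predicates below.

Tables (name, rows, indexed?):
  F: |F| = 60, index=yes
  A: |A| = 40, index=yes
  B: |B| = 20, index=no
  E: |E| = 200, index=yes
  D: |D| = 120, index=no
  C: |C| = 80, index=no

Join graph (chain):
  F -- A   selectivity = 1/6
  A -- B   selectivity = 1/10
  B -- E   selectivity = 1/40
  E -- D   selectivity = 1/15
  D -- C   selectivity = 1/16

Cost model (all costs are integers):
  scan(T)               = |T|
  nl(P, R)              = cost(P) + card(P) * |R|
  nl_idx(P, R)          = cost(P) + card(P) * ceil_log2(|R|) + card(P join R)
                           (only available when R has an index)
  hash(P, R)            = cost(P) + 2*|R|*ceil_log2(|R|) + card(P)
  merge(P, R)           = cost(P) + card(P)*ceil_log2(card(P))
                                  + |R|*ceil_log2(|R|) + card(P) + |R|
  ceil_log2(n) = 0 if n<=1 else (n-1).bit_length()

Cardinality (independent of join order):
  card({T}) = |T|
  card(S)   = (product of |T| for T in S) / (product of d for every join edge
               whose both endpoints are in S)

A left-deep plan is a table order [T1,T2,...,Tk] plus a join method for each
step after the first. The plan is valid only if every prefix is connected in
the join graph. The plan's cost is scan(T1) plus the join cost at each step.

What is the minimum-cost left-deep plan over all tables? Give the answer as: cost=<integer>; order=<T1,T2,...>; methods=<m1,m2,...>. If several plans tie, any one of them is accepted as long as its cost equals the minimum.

cost=23980; order=B,E,A,D,C,F; methods=nl_idx,hash,hash,hash,hash

Selinger DP (subsets sized 1..n):
  {F}: scan cost=60, card=60
  {A}: scan cost=40, card=40
  {B}: scan cost=20, card=20
  {E}: scan cost=200, card=200
  {D}: scan cost=120, card=120
  {C}: scan cost=80, card=80
  {AF}: card=400; try (A,hash)→600, (F,nl_idx)→680, (F,merge)→740, (A,merge)→760, (F,hash)→800, (A,nl_idx)→820 …(+2); best=600 via (A,hash)
  {AB}: card=80; try (A,nl_idx)→220, (B,hash)→280, (A,merge)→420, (B,merge)→440, (A,hash)→520, (A,nl)→820 …(+1); best=220 via (A,nl_idx)
  {BE}: card=100; try (E,nl_idx)→280, (B,hash)→600, (E,merge)→1940, (B,merge)→2120, (E,hash)→3240, (E,nl)→4020 …(+1); best=280 via (E,nl_idx)
  {DE}: card=1600; try (D,hash)→2080, (E,nl_idx)→2680, (E,merge)→2880, (D,merge)→2960, (E,hash)→3440, (E,nl)→24120 …(+1); best=2080 via (D,hash)
  {CD}: card=600; try (C,hash)→1360, (D,merge)→1680, (C,merge)→1720, (D,hash)→1840, (D,nl)→9680, (C,nl)→9720; best=1360 via (C,hash)
  {ABF}: card=800; try (F,hash)→1020, (B,hash)→1200, (F,merge)→1280, (F,nl_idx)→1500, (B,merge)→4720, (F,nl)→5020 …(+1); best=1020 via (F,hash)
  {ABE}: card=400; try (A,hash)→860, (E,nl_idx)→1260, (A,nl_idx)→1280, (A,merge)→1360, (E,merge)→2660, (E,hash)→3500 …(+2); best=860 via (A,hash)
  {BDE}: card=800; try (D,merge)→2040, (D,hash)→2060, (B,hash)→3880, (D,nl)→12280, (B,merge)→21400, (B,nl)→34080; best=2040 via (D,merge)
  {CDE}: card=8000; try (C,hash)→4800, (E,hash)→5160, (E,merge)→9760, (E,nl_idx)→14160, (C,merge)→21920, (E,nl)→121360 …(+1); best=4800 via (C,hash)
  {ABEF}: card=4000; try (F,hash)→1980, (E,hash)→5020, (F,merge)→5280, (F,nl_idx)→7260, (E,nl_idx)→11420, (E,merge)→11620 …(+2); best=1980 via (F,hash)
  {ABDE}: card=3200; try (D,hash)→2940, (A,hash)→3320, (D,merge)→5820, (A,nl_idx)→10040, (A,merge)→11120, (A,nl)→34040 …(+1); best=2940 via (D,hash)
  {BCDE}: card=4000; try (C,hash)→3960, (C,merge)→11480, (B,hash)→13000, (C,nl)→66040, (B,merge)→116920, (B,nl)→164800; best=3960 via (C,hash)
  {ABDEF}: card=32000; try (F,hash)→6860, (D,hash)→7660, (F,merge)→44960, (F,nl_idx)→54140, (D,merge)→54940, (F,nl)→194940 …(+1); best=6860 via (F,hash)
  {ABCDE}: card=16000; try (C,hash)→7260, (A,hash)→8440, (A,nl_idx)→43960, (C,merge)→45180, (A,merge)→56240, (A,nl)→163960 …(+1); best=7260 via (C,hash)
  {ABCDEF}: card=160000; try (F,hash)→23980, (C,hash)→39980, (F,merge)→247680, (F,nl_idx)→263260, (C,merge)→519500, (F,nl)→967260 …(+1); best=23980 via (F,hash)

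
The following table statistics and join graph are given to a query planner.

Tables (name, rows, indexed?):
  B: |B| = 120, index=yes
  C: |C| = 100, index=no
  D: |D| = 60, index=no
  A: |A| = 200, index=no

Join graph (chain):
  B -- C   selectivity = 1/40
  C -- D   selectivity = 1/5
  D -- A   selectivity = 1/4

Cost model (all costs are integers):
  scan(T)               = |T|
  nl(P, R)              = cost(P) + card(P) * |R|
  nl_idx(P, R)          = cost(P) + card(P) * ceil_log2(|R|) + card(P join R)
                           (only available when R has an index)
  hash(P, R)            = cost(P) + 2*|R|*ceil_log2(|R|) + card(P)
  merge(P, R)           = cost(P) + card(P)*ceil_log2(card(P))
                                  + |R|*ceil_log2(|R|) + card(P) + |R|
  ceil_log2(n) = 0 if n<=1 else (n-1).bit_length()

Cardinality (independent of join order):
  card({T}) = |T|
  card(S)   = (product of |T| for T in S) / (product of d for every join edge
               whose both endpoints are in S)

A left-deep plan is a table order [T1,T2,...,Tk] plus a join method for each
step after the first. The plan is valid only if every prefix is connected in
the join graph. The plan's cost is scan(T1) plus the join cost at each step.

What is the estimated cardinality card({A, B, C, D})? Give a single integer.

180000

Tables in S: A(200), B(120), C(100), D(60)
Edges inside S: B-C(d=40), C-D(d=5), D-A(d=4)
numerator = 200 * 120 * 100 * 60 = 144000000
denominator = 40 * 5 * 4 = 800
card(S) = 144000000 / 800 = 180000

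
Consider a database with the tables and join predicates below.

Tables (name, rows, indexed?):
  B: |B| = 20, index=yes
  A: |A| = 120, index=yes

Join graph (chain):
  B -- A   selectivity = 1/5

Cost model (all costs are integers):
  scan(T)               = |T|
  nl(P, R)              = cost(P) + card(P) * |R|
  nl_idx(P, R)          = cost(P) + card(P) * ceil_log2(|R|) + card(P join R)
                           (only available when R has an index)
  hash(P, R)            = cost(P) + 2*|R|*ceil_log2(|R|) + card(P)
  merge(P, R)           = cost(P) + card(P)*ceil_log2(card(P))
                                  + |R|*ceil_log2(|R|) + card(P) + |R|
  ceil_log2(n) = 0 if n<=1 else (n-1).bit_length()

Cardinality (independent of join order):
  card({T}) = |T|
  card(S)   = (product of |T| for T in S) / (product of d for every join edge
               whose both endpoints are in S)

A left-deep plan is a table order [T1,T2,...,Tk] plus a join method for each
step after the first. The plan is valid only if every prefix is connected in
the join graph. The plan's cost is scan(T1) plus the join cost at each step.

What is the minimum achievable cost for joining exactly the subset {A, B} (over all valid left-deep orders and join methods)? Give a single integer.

Selinger DP over subsets of {A,B}:
  {B}: scan cost=20, card=20
  {A}: scan cost=120, card=120
  {AB}: card=480; try (B,hash)→440, (A,nl_idx)→640, (A,merge)→1100, (B,merge)→1200, (B,nl_idx)→1200, (A,hash)→1720 …(+2); best=440 via (B,hash)

440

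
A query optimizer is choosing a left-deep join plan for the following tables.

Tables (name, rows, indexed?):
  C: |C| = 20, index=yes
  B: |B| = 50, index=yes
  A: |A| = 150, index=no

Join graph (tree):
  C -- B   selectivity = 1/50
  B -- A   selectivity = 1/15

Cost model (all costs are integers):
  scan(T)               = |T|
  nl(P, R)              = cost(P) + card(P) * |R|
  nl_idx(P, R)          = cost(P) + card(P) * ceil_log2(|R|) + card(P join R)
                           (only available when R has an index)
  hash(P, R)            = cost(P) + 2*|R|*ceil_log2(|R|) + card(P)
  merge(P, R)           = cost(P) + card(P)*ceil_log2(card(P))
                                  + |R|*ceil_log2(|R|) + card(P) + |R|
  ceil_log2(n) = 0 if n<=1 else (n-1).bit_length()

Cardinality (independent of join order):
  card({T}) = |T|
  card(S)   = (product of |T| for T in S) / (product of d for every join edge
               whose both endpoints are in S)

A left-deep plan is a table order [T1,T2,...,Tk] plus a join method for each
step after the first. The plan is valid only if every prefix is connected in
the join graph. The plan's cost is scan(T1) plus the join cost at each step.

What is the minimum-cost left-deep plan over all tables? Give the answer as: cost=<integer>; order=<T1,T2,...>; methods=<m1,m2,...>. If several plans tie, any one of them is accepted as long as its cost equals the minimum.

cost=1600; order=A,B,C; methods=hash,hash

Selinger DP (subsets sized 1..n):
  {C}: scan cost=20, card=20
  {B}: scan cost=50, card=50
  {A}: scan cost=150, card=150
  {BC}: card=20; try (B,nl_idx)→160, (C,hash)→300, (C,nl_idx)→320, (B,merge)→490, (C,merge)→520, (B,hash)→640 …(+2); best=160 via (B,nl_idx)
  {AB}: card=500; try (B,hash)→900, (B,nl_idx)→1550, (A,merge)→1750, (B,merge)→1850, (A,hash)→2500, (A,nl)→7550 …(+1); best=900 via (B,hash)
  {ABC}: card=200; try (C,hash)→1600, (A,merge)→1630, (A,hash)→2580, (A,nl)→3160, (C,nl_idx)→3600, (C,merge)→6020 …(+1); best=1600 via (C,hash)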